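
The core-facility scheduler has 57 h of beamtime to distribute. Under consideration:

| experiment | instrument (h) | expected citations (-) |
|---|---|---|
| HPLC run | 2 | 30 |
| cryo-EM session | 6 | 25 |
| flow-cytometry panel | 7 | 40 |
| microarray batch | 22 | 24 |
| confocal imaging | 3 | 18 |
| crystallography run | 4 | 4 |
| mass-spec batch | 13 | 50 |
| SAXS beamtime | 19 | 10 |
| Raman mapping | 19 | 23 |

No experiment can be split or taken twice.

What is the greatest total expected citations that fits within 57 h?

191

Taking the top-ratio experiments first gives HPLC run + cryo-EM session + flow-cytometry panel + confocal imaging + crystallography run + mass-spec batch + Raman mapping for 190 (54 h).
Replace Raman mapping with microarray batch: the trade gains 1 net, giving 191 at 57 h.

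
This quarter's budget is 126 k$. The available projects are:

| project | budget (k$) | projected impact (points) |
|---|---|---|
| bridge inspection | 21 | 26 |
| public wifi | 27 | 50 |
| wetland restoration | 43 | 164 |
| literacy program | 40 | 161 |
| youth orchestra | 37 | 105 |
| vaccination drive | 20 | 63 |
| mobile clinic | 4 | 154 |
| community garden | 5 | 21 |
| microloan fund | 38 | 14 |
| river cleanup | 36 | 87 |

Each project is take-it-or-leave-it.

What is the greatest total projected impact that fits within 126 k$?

584

Filling by ratio: wetland restoration + literacy program + vaccination drive + mobile clinic + community garden for 563, with 14 k$ left unused.
Replace vaccination drive and community garden with youth orchestra: the trade gains 21 net, giving 584 at 124 k$.
Next best is wetland restoration + literacy program + mobile clinic + river cleanup at 566 (123 k$) — short by 18.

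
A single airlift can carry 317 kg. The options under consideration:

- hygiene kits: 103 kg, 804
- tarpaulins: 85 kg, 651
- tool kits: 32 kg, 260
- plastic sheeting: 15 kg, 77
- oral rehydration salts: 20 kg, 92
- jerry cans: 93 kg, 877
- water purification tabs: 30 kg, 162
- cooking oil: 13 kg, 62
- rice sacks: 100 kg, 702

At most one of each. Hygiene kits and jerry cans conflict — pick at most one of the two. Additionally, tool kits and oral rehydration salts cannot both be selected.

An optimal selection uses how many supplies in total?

4

Optimal total is 2490.
tarpaulins + tool kits + jerry cans + rice sacks hits 2490 at 310 kg.
Any selection reaching 2490 contains exactly 4 supplies.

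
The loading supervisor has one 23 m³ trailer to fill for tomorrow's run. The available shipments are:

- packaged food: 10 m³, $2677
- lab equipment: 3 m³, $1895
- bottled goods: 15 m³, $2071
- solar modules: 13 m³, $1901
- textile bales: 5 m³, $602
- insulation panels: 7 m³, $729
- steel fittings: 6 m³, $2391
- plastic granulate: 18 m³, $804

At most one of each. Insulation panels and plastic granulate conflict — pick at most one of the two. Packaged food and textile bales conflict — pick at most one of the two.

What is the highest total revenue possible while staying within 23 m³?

Best packing: packaged food + lab equipment + steel fittings — 19 m³, 6963 total.
Runner-up lab equipment + solar modules + steel fittings tops out at 6187.

6963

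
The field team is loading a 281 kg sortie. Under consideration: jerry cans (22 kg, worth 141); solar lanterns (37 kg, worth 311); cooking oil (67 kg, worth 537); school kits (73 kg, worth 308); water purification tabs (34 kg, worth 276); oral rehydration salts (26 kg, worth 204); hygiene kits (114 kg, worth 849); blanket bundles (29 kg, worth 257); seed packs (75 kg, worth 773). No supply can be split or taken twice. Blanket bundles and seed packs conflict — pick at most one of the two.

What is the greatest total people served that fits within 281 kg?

2300

Density check — seed packs 10.31, blanket bundles 8.86, solar lanterns 8.41, water purification tabs 8.12 are the best per kg.
Taking jerry cans + cooking oil + hygiene kits + seed packs: 278 kg used, 2300 in people served.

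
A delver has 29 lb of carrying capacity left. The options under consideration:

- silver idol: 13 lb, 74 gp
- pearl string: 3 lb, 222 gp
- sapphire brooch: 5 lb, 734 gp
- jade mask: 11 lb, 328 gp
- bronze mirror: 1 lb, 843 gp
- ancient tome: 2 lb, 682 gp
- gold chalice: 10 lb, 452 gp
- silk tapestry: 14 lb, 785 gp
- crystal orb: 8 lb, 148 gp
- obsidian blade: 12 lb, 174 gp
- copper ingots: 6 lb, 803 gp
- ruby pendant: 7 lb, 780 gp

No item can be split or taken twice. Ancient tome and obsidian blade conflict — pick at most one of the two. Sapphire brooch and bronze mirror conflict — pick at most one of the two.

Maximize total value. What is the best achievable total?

Pearl string + bronze mirror + ancient tome + gold chalice + copper ingots + ruby pendant uses 29 of the 29 lb and totals 3782.
Next best is bronze mirror + ancient tome + gold chalice + copper ingots + ruby pendant at 3560 (26 lb) — short by 222.

3782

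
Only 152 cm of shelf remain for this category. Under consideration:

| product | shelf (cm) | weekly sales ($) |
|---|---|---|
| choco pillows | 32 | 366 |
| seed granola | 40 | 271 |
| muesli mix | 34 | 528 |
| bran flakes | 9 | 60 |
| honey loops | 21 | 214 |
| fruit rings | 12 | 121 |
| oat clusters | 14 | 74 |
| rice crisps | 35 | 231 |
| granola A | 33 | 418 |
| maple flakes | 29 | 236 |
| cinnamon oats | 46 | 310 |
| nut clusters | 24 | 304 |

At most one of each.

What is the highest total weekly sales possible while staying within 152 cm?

1852

Filling by ratio: choco pillows + muesli mix + honey loops + granola A + nut clusters for 1830, with 8 cm left unused.
Dropping honey loops frees 21 cm; slotting in maple flakes (29 cm) lifts the total to 1852 at 152 cm.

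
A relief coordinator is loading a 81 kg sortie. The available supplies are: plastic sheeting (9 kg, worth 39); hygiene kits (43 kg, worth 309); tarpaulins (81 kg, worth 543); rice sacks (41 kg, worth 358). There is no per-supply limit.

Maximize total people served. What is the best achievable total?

Greedy by ratio would take 4×plastic sheeting + rice sacks: 77 kg used, total 514.
Dropping 4×plastic sheeting and rice sacks frees 77 kg; slotting in tarpaulins (81 kg) lifts the total to 543 at 81 kg.
Nothing else within 81 kg beats 543.

543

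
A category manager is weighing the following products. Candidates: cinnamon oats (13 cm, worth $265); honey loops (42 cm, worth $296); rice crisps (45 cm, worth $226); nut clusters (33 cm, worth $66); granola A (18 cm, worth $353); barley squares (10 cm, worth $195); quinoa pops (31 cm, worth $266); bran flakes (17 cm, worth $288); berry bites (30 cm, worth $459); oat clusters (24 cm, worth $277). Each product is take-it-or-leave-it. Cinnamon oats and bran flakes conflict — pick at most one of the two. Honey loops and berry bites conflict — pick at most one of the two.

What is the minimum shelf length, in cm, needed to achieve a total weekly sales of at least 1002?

Need the lightest bundle worth ≥ 1002.
granola A + barley squares + berry bites reaches 1007 using 58 cm.
No combination under 58 cm hits 1002.

58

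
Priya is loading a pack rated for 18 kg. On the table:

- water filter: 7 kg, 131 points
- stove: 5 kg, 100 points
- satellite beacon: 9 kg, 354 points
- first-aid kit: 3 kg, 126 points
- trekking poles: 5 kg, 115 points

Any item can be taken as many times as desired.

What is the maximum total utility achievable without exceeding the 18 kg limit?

756

Best packing: 6×first-aid kit — 18 kg, 756 total.
Nothing else within 18 kg beats 756.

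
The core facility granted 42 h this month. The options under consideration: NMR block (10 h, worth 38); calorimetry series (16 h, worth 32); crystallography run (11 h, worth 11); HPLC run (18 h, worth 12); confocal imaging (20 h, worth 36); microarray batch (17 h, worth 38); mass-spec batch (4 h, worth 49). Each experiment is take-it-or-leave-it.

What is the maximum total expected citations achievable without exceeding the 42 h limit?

136

Taking NMR block + crystallography run + microarray batch + mass-spec batch: 42 h used, 136 in expected citations.
Every other selection either busts 42 h or fails to beat 136.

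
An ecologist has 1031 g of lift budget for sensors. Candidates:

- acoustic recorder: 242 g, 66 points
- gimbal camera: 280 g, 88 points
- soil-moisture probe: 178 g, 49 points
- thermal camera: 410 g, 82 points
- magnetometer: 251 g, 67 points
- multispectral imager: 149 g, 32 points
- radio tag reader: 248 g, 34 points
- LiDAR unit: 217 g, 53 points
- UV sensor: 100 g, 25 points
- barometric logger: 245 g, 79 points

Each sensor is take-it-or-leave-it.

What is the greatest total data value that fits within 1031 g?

300

Density check — barometric logger 0.32, gimbal camera 0.31, soil-moisture probe 0.28 are the best per g.
Taking the top-ratio sensors first gives acoustic recorder + gimbal camera + soil-moisture probe + barometric logger for 282 (945 g).
Dropping soil-moisture probe frees 178 g; slotting in magnetometer (251 g) lifts the total to 300 at 1018 g.
The closest alternative, gimbal camera + soil-moisture probe + LiDAR unit + UV sensor + barometric logger, reaches only 294.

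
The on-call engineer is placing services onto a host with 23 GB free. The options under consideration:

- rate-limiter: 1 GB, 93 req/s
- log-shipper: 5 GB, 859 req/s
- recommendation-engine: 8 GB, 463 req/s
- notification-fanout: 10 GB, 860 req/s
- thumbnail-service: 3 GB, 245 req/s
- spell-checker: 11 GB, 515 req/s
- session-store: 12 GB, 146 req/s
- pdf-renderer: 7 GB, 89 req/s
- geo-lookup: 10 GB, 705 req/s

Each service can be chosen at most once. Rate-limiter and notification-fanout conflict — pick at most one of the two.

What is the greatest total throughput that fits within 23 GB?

2182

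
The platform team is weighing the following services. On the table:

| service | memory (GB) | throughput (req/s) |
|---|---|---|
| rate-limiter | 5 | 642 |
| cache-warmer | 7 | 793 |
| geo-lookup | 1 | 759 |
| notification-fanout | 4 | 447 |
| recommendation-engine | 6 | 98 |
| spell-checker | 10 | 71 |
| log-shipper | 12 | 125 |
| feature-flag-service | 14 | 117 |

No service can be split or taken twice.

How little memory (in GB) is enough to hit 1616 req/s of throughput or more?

Look for the lowest-memory combination reaching 1616.
rate-limiter + geo-lookup + notification-fanout: 1848 throughput at 10 GB.
No combination under 10 GB hits 1616.

10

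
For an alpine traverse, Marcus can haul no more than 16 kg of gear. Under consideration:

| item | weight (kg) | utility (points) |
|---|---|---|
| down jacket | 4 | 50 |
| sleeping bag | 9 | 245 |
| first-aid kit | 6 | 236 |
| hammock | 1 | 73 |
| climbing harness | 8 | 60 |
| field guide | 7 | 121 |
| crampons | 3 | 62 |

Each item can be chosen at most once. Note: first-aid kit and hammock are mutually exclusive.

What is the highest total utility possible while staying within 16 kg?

Sleeping bag + first-aid kit uses 15 of the 16 kg and totals 481.
Every other selection either busts 16 kg or breaks a pairing rule or fails to beat 481.

481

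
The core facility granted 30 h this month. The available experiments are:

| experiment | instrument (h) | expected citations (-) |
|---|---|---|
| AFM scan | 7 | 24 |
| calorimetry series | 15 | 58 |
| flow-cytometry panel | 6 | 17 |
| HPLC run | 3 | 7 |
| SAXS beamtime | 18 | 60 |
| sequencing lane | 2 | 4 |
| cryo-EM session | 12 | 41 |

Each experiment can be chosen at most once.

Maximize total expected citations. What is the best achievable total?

106

Greedy by ratio would take AFM scan + calorimetry series + flow-cytometry panel + sequencing lane: 30 h used, total 103.
But calorimetry series + HPLC run + cryo-EM session fits in 30 h and reaches 106.
Next best is AFM scan + calorimetry series + flow-cytometry panel + sequencing lane at 103 (30 h) — short by 3.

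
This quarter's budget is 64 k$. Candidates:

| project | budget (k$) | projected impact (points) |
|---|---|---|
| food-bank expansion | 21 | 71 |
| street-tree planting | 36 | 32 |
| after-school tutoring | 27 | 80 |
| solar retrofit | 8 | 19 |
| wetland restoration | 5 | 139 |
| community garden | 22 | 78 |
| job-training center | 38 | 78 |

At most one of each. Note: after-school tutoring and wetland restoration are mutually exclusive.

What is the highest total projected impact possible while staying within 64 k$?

By projected impact per k$: wetland restoration 27.80, community garden 3.55, food-bank expansion 3.38, after-school tutoring 2.96 lead.
The ratio ordering already packs tightly: food-bank expansion + solar retrofit + wetland restoration + community garden, 56 k$, 307.
Every other selection either busts 64 k$ or breaks a pairing rule or fails to beat 307.

307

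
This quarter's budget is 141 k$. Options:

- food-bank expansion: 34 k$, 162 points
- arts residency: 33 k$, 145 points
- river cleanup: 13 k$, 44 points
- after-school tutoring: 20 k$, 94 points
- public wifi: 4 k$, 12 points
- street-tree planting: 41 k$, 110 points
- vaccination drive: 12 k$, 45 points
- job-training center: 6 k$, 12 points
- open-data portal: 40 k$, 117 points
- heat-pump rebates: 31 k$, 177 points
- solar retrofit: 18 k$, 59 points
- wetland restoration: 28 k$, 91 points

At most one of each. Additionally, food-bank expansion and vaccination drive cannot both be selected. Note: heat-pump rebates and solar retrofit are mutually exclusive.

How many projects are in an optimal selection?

The maximum projected impact within 141 k$ is 646.
One optimal bundle: food-bank expansion + arts residency + river cleanup + after-school tutoring + public wifi + job-training center + heat-pump rebates (141 k$).
Every optimal selection uses 7 projects.

7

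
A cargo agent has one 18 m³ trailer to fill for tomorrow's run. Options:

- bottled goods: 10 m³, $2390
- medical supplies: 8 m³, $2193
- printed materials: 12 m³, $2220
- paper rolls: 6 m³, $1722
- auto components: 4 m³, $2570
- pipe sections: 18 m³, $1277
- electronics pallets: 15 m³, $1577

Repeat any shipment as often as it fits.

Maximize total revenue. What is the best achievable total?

10280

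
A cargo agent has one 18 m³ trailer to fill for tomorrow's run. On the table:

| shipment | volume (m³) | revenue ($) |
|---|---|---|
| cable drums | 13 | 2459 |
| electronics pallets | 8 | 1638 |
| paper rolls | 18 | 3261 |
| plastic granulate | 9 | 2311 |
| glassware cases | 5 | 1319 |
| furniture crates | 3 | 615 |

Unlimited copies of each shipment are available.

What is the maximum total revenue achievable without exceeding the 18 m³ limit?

Density check — glassware cases 263.80, plastic granulate 256.78, furniture crates 205.00 are the best per m³.
Greedy by ratio would take 3×glassware cases + furniture crates: 18 m³ used, total 4572.
The 18 m³ tied up in 3×glassware cases and furniture crates is better spent on 2×plastic granulate — total rises to 4622 (18 m³).
Every other selection either busts 18 m³ or fails to beat 4622.

4622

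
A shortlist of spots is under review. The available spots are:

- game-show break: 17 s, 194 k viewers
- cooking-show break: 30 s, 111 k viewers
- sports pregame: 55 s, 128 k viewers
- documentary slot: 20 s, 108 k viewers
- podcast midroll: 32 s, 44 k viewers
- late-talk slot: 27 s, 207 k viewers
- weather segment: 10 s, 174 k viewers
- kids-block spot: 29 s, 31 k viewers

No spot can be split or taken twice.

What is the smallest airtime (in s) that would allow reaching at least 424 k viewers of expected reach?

47

Need the lightest bundle worth ≥ 424.
Taking game-show break + documentary slot + weather segment gives 476 (≥ 424) for 47 s.
Below 47 s the best achievable stays under 424.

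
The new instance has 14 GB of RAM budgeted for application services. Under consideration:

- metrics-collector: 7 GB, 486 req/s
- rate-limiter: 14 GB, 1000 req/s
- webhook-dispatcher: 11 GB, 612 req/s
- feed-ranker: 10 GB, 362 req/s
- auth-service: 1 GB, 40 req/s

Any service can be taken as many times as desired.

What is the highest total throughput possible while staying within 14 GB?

1000

The ratio ordering already packs tightly: rate-limiter, 14 GB, 1000.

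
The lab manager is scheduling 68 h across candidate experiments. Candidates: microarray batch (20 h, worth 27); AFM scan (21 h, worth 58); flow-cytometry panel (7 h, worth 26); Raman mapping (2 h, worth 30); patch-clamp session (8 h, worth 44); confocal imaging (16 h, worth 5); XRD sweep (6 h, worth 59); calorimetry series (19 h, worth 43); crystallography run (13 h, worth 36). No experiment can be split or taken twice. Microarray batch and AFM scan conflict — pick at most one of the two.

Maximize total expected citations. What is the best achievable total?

260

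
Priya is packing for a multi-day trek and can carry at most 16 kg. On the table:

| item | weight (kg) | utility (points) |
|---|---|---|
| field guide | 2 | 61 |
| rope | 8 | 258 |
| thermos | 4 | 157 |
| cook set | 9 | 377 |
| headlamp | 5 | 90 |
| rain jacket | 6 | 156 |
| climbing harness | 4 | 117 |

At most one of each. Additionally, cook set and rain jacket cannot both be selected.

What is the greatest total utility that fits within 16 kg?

Field guide + thermos + cook set uses 15 of the 16 kg and totals 595.
That's the maximum — no feasible swap from here does better than 595.

595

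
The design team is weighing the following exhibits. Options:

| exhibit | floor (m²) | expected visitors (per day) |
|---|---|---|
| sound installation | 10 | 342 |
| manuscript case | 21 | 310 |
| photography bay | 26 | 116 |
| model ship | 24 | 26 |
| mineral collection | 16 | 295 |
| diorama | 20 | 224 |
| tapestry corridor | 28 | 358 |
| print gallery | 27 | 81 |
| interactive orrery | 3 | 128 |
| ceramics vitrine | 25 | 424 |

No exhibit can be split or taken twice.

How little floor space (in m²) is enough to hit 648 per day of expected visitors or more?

29

Need the lightest bundle worth ≥ 648.
Taking sound installation + mineral collection + interactive orrery gives 765 (≥ 648) for 29 m².
Below 29 m² the best achievable stays under 648.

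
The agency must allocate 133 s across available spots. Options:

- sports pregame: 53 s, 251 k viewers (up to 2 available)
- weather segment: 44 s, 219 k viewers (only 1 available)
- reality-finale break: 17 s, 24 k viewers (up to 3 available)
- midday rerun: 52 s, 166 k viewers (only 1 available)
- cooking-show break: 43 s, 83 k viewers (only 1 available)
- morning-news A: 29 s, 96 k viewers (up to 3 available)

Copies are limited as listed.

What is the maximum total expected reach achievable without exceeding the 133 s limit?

Ranking by ratio (expected reach/s): weather segment 4.98, sports pregame 4.74, morning-news A 3.31.
Taking sports pregame + weather segment + morning-news A: 126 s used, 566 in expected reach.
The spare 7 s is too small for any remaining spot, and no exchange beats 566.

566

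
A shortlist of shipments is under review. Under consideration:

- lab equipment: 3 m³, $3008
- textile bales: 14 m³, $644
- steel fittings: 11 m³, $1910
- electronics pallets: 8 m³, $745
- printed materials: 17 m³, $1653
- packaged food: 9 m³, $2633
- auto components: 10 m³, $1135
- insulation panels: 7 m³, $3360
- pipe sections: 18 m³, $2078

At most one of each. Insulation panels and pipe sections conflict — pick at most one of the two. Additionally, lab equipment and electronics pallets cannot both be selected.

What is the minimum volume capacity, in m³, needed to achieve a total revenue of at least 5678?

10

Need the lightest bundle worth ≥ 5678.
lab equipment + insulation panels reaches 6368 using 10 m³.
Any bundle with less than 10 m³ falls short of 5678.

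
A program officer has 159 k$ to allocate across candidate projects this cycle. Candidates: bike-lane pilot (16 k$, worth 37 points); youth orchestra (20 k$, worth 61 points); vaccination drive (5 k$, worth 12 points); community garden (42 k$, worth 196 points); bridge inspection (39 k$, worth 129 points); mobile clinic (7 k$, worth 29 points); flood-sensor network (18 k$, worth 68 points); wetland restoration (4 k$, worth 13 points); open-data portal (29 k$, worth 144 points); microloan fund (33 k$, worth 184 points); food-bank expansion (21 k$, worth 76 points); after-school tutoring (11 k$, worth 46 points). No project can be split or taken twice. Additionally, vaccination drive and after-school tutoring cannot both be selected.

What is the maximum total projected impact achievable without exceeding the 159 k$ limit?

727

Community garden + flood-sensor network + wetland restoration + open-data portal + microloan fund + food-bank expansion + after-school tutoring uses 158 of the 159 k$ and totals 727.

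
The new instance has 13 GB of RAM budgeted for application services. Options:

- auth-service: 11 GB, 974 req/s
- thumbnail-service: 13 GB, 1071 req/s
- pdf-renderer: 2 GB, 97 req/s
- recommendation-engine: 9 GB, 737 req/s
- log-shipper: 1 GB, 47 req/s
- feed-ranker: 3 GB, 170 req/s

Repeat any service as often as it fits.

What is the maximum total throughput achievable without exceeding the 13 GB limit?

1071

Best packing: auth-service + pdf-renderer — 13 GB, 1071 total.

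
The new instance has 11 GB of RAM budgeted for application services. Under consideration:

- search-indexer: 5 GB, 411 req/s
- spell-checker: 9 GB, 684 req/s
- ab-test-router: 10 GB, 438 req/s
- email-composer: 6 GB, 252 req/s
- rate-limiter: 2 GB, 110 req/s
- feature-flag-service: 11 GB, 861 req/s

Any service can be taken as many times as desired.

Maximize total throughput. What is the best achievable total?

861

Ranking by ratio (throughput/GB): search-indexer 82.20, feature-flag-service 78.27, spell-checker 76.00.
A density-first pass picks 2×search-indexer — 822 at 10 GB.
Dropping 2×search-indexer frees 10 GB; slotting in feature-flag-service (11 GB) lifts the total to 861 at 11 GB.
Nothing else within 11 GB beats 861.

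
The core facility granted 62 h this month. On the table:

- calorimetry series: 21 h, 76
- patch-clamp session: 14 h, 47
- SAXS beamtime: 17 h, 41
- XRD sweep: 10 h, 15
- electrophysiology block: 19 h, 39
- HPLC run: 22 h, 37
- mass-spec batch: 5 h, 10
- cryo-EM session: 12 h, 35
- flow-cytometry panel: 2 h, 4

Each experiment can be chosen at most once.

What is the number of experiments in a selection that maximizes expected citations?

5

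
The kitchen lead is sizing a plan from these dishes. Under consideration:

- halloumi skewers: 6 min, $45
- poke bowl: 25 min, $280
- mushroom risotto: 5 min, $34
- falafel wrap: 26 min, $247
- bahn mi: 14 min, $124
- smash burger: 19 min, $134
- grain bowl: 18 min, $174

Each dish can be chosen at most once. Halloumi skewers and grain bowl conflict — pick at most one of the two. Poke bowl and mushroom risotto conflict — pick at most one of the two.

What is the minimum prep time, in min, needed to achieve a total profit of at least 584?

62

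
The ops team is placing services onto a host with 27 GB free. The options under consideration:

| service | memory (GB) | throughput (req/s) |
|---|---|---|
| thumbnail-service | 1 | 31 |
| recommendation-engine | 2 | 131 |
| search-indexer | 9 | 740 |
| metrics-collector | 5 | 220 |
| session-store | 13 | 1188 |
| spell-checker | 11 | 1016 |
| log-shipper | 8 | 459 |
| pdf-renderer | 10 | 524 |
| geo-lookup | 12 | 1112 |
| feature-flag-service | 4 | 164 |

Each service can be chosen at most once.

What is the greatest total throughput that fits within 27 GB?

2431

Density check — geo-lookup 92.67, spell-checker 92.36, session-store 91.38 are the best per GB.
Filling by ratio: thumbnail-service + recommendation-engine + spell-checker + geo-lookup for 2290, with 1 GB left unused.
Dropping thumbnail-service and spell-checker frees 12 GB; slotting in session-store (13 GB) lifts the total to 2431 at 27 GB.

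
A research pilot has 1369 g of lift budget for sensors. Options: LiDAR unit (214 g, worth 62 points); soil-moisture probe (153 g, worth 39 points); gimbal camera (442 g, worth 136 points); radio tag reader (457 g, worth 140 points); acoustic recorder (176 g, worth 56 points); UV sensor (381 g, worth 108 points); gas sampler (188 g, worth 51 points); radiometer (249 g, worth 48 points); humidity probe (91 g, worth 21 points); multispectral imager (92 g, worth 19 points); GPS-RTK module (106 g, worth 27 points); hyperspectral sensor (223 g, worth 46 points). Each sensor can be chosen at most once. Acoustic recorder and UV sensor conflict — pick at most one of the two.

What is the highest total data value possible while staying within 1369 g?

410

Greedy by ratio would take LiDAR unit + gimbal camera + radio tag reader + acoustic recorder: 1289 g used, total 394.
Replace LiDAR unit with gas sampler + GPS-RTK module: the trade gains 16 net, giving 410 at 1369 g.
Runner-up gimbal camera + radio tag reader + acoustic recorder + gas sampler + humidity probe tops out at 404.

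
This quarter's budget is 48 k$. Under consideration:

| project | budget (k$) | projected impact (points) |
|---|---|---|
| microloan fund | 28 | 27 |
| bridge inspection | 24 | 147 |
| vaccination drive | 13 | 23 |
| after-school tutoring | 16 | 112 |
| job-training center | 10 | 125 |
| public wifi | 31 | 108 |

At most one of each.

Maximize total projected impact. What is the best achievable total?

The ratio heuristic lands on vaccination drive + after-school tutoring + job-training center (260) but leaves 9 k$ idle.
The 16 k$ tied up in after-school tutoring is better spent on bridge inspection — total rises to 295 (47 k$).
Runner-up bridge inspection + job-training center tops out at 272.

295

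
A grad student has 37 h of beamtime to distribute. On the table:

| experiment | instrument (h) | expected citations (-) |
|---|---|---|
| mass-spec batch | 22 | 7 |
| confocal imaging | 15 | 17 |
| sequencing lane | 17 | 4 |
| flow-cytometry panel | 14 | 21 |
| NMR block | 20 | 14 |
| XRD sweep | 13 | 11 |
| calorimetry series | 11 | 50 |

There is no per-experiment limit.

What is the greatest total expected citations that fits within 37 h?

Ranking by ratio (expected citations/h): calorimetry series 4.55, flow-cytometry panel 1.50, confocal imaging 1.13, XRD sweep 0.85.
The ratio ordering already packs tightly: 3×calorimetry series, 33 h, 150.
No other feasible combination exceeds 150.

150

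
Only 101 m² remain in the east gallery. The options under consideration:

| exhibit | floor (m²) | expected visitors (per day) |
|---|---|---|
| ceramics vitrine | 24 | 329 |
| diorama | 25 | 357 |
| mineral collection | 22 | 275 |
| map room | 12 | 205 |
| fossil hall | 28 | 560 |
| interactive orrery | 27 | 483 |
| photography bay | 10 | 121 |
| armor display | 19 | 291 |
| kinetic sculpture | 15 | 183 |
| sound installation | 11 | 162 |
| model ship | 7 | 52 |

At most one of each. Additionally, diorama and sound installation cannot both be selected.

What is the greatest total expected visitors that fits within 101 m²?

1722

A density-first pass picks map room + fossil hall + interactive orrery + armor display + sound installation — 1701 at 97 m².
Dropping sound installation frees 11 m²; slotting in kinetic sculpture (15 m²) lifts the total to 1722 at 101 m².
The closest alternative, map room + fossil hall + interactive orrery + armor display + sound installation, reaches only 1701.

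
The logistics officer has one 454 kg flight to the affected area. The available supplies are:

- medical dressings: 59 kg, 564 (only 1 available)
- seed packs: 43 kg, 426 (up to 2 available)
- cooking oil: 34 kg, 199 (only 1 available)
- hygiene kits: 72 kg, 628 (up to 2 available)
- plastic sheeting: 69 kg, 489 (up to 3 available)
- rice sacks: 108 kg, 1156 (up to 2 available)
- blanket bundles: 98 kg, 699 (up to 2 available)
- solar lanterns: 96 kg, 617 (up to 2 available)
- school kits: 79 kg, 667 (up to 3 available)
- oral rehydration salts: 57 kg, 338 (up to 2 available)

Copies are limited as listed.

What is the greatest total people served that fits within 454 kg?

4459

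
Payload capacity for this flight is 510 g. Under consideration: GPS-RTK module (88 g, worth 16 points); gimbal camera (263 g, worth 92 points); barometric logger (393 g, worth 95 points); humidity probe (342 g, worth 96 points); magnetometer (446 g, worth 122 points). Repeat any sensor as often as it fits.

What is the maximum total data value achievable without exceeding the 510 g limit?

Taking 2×GPS-RTK module + gimbal camera: 439 g used, 124 in data value.
That's the maximum — no swap from here does better than 124.

124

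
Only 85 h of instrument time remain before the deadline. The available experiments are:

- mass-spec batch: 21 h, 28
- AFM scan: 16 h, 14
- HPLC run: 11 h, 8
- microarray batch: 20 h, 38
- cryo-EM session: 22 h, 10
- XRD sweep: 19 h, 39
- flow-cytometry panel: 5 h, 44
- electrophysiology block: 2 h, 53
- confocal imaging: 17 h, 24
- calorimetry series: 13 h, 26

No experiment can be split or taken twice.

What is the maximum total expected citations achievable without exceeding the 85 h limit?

228

Filling by ratio: microarray batch + XRD sweep + flow-cytometry panel + electrophysiology block + confocal imaging + calorimetry series for 224, with 9 h left unused.
The 17 h tied up in confocal imaging is better spent on mass-spec batch — total rises to 228 (80 h).
That's the maximum — no swap from here does better than 228.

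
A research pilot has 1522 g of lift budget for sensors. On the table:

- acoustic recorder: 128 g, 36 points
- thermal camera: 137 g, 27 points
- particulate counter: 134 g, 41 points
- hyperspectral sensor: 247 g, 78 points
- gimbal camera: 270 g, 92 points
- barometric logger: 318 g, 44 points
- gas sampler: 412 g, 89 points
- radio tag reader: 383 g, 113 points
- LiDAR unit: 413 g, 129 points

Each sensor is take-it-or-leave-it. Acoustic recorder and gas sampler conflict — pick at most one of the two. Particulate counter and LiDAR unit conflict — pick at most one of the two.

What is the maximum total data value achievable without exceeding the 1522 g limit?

448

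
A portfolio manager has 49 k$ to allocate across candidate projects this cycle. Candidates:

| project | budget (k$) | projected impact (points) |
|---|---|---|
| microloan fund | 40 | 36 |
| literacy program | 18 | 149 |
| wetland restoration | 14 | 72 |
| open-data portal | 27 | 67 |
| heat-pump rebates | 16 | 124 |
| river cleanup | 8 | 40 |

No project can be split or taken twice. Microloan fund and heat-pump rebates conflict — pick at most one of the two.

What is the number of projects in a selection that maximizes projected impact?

3

The maximum projected impact within 49 k$ is 345.
For example literacy program + wetland restoration + heat-pump rebates achieves it, using 48 k$.
All optima have 3 projects.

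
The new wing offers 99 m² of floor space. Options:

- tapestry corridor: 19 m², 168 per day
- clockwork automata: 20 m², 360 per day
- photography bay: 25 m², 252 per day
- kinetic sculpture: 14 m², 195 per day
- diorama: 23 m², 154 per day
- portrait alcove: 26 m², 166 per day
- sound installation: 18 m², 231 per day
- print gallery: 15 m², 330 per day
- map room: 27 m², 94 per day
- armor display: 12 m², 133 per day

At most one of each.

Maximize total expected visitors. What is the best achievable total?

1417

Density check — print gallery 22.00, clockwork automata 18.00, kinetic sculpture 13.93 are the best per m².
The ratio ordering already packs tightly: tapestry corridor + clockwork automata + kinetic sculpture + sound installation + print gallery + armor display, 98 m², 1417.
Runner-up clockwork automata + photography bay + kinetic sculpture + sound installation + print gallery tops out at 1368.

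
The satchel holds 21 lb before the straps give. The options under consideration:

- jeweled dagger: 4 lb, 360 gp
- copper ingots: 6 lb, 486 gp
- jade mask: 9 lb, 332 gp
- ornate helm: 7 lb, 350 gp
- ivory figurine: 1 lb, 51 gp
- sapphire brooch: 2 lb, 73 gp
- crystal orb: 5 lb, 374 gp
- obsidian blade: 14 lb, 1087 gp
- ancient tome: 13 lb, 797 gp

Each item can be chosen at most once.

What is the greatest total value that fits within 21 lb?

1624

Density check — jeweled dagger 90.00, copper ingots 81.00, obsidian blade 77.64, crystal orb 74.80 are the best per lb.
A density-first pass picks jeweled dagger + copper ingots + ivory figurine + sapphire brooch + crystal orb — 1344 at 18 lb.
Replace jeweled dagger and sapphire brooch and crystal orb with obsidian blade: the trade gains 280 net, giving 1624 at 21 lb.
Runner-up copper ingots + obsidian blade tops out at 1573.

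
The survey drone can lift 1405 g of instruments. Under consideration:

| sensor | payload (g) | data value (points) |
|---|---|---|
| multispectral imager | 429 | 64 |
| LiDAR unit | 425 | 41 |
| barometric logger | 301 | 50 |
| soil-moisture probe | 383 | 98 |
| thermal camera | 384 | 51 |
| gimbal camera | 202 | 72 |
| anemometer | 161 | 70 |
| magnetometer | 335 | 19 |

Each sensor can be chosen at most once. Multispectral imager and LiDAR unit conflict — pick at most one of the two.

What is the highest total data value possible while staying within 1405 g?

309

Ranking by ratio (data value/g): anemometer 0.43, gimbal camera 0.36, soil-moisture probe 0.26, barometric logger 0.17.
Taking barometric logger + soil-moisture probe + gimbal camera + anemometer + magnetometer: 1382 g used, 309 in data value.
Nothing else feasible within 1405 g beats 309.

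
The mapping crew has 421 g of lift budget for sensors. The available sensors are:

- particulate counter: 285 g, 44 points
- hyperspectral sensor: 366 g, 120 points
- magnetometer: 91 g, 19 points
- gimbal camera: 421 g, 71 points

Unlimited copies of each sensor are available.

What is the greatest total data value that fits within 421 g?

120

Density check — hyperspectral sensor 0.33, magnetometer 0.21, gimbal camera 0.17, particulate counter 0.15 are the best per g.
Best packing: hyperspectral sensor — 366 g, 120 total.
Nothing else within 421 g beats 120.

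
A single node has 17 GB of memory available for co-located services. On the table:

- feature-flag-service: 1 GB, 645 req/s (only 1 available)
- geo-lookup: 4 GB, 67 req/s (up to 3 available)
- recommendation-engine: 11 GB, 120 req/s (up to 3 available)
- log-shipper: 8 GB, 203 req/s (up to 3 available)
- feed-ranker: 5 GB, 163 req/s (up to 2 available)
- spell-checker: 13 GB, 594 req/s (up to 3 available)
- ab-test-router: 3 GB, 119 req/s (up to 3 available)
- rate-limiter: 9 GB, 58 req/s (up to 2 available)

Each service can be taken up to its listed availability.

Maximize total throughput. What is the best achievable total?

1358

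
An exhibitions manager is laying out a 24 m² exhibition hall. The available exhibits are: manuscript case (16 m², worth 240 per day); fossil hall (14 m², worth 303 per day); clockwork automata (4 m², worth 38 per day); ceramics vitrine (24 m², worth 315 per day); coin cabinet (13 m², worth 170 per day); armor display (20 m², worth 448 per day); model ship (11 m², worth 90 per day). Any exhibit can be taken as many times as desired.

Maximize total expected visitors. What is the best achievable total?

Ranking by ratio (expected visitors/m²): armor display 22.40, fossil hall 21.64, manuscript case 15.00, ceramics vitrine 13.12.
Taking clockwork automata + armor display: 24 m² used, 486 in expected visitors.

486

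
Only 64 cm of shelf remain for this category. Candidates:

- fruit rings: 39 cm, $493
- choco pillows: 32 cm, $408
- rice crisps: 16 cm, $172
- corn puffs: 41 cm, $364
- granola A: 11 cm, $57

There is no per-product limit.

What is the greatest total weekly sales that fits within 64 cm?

816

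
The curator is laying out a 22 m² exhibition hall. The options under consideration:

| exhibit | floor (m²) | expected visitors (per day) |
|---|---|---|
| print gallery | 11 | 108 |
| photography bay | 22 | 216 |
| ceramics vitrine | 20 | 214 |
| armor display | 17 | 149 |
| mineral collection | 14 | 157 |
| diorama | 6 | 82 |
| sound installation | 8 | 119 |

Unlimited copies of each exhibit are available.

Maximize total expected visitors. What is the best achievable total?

Taking diorama + 2×sound installation: 22 m² used, 320 in expected visitors.
No other feasible combination exceeds 320.

320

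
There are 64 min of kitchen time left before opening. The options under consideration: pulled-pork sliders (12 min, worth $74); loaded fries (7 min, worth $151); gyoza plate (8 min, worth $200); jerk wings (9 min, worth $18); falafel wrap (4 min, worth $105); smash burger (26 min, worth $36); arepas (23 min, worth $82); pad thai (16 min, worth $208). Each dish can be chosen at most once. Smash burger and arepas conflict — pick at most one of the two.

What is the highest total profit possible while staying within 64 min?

756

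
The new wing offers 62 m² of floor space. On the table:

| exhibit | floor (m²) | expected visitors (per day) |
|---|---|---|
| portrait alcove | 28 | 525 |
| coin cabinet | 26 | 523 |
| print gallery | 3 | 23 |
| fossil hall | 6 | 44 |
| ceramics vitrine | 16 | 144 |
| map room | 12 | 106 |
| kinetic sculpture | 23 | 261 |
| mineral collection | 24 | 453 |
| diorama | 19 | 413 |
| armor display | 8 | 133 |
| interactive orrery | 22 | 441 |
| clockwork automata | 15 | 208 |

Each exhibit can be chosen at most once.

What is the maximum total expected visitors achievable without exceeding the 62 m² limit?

1181

A density-first pass picks coin cabinet + print gallery + fossil hall + diorama + armor display — 1136 at 62 m².
The 28 m² tied up in print gallery and fossil hall and diorama is better spent on portrait alcove — total rises to 1181 (62 m²).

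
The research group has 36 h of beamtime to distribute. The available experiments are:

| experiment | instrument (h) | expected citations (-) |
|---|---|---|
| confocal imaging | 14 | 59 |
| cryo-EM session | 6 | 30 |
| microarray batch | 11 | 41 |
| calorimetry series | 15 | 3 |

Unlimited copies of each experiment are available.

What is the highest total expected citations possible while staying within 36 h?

180

Density check — cryo-EM session 5.00, confocal imaging 4.21, microarray batch 3.73, calorimetry series 0.20 are the best per h.
The ratio ordering already packs tightly: 6×cryo-EM session, 36 h, 180.
Nothing else within 36 h beats 180.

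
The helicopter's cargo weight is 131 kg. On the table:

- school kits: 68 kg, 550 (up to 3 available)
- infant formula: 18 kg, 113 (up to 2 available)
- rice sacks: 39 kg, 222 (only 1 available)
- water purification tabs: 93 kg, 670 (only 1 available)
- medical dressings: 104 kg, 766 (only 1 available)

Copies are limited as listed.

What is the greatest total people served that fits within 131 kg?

Taking the top-ratio supplies first gives school kits + 2×infant formula for 776 (104 kg).
Dropping school kits frees 68 kg; slotting in water purification tabs (93 kg) lifts the total to 896 at 129 kg.

896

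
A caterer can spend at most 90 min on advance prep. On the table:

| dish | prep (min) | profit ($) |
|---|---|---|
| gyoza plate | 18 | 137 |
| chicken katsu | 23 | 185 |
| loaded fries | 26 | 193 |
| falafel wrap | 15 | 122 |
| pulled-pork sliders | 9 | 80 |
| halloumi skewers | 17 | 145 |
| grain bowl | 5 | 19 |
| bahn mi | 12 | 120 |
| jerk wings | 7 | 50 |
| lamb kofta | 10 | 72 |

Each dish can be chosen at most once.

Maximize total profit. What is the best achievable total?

739

Density check — bahn mi 10.00, pulled-pork sliders 8.89, halloumi skewers 8.53, falafel wrap 8.13 are the best per min.
Filling by ratio: chicken katsu + falafel wrap + pulled-pork sliders + halloumi skewers + bahn mi + lamb kofta for 724, with 4 min left unused.
Dropping falafel wrap frees 15 min; slotting in gyoza plate (18 min) lifts the total to 739 at 89 min.
Runner-up loaded fries + falafel wrap + pulled-pork sliders + halloumi skewers + bahn mi + lamb kofta tops out at 732.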